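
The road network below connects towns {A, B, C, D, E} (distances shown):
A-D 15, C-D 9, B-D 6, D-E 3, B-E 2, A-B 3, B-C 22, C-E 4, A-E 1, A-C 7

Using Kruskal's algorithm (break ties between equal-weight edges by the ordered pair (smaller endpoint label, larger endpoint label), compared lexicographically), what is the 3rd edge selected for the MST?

D-E

Sort edges by weight, then run Kruskal:
A-E (1): add. Components now {A,E} {B} {C} {D}
B-E (2): add. Components now {A,B,E} {C} {D}
A-B (3): skip — A and B already connected.
D-E (3): add. Components now {A,B,D,E} {C}
C-E (4): add. Components now {A,B,C,D,E}
The 3rd edge added is D-E.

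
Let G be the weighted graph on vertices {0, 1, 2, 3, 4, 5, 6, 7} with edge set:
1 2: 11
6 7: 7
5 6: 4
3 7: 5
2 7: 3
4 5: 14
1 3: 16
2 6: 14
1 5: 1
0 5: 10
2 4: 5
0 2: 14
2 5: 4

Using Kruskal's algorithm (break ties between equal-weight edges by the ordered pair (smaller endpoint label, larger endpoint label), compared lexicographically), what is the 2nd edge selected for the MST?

2-7

Kruskal's algorithm — process edges by increasing weight (ties by edge label):
1 5 (1): add — endpoints in different components.
2 7 (3): add — endpoints in different components.
2 5 (4): add — endpoints in different components.
5 6 (4): add — endpoints in different components.
2 4 (5): add — endpoints in different components.
3 7 (5): add — endpoints in different components.
6 7 (7): skip — 6 and 7 already connected.
0 5 (10): add — endpoints in different components.
The 2nd edge added is 2 7.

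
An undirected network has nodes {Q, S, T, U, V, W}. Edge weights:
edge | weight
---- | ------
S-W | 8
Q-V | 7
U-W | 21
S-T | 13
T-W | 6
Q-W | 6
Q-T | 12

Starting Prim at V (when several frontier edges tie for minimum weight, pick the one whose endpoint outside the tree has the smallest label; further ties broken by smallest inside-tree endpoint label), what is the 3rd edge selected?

T-W

Grow the tree from V using Prim:
Step 1: cheapest edge leaving the tree is Q-V (7); add Q.
Step 2: cheapest edge leaving the tree is Q-W (6); add W.
Step 3: cheapest edge leaving the tree is T-W (6); add T.
Step 4: cheapest edge leaving the tree is S-W (8); add S.
Step 5: cheapest edge leaving the tree is U-W (21); add U.
The 3rd edge added is T-W.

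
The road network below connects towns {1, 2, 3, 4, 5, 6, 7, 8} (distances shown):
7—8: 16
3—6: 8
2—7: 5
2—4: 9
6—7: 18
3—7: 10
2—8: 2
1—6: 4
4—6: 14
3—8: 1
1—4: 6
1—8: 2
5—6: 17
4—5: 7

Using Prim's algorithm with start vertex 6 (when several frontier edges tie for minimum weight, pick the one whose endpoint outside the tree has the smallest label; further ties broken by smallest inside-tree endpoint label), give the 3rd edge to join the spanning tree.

3-8

Prim's algorithm from 6:
Step 1: frontier [1—6 4, 3—6 8, 4—6 14, 5—6 17, 6—7 18] → take 1—6 (4); add 1.
Step 2: frontier [1—8 2, 1—4 6, 3—6 8, 4—6 14, 5—6 17, 6—7 18] → take 1—8 (2); add 8.
Step 3: frontier [1—4 6, 3—6 8, 4—6 14, 5—6 17, 6—7 18, 3—8 1, 2—8 2, 7—8 16] → take 3—8 (1); add 3.
Step 4: frontier [1—4 6, 3—7 10, 4—6 14, 5—6 17, 6—7 18, 2—8 2, 7—8 16] → take 2—8 (2); add 2.
Step 5: frontier [1—4 6, 2—7 5, 2—4 9, 3—7 10, 4—6 14, 5—6 17, 6—7 18, 7—8 16] → take 2—7 (5); add 7.
Step 6: frontier [1—4 6, 2—4 9, 4—6 14, 5—6 17] → take 1—4 (6); add 4.
Step 7: frontier [4—5 7, 5—6 17] → take 4—5 (7); add 5.
The 3rd edge added is 3—8.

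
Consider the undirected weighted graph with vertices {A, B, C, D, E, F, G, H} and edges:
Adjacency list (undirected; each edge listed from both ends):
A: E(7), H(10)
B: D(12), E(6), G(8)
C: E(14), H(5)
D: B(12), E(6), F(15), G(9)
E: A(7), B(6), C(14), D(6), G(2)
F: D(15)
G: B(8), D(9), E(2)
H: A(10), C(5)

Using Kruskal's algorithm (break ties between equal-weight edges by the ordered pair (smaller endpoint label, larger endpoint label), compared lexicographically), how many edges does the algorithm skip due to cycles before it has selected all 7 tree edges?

Sort edges by weight, then run Kruskal:
E G (2): add — endpoints in different components.
C H (5): add — endpoints in different components.
B E (6): add — endpoints in different components.
D E (6): add — endpoints in different components.
A E (7): add — endpoints in different components.
B G (8): skip — B and G already connected.
D G (9): skip — D and G already connected.
A H (10): add — endpoints in different components.
B D (12): skip — B and D already connected.
C E (14): skip — C and E already connected.
D F (15): add — endpoints in different components.
Edges rejected before the tree was complete: 4.

4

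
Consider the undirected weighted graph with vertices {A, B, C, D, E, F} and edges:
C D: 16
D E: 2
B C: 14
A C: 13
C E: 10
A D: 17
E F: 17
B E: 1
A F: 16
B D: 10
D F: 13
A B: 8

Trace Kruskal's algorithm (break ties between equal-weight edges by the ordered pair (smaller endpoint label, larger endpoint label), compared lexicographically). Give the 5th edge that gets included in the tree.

D-F

Kruskal: consider edges lightest-first.
B E (1): add — endpoints in different components.
D E (2): add — endpoints in different components.
A B (8): add — endpoints in different components.
B D (10): skip — B and D already connected.
C E (10): add — endpoints in different components.
A C (13): skip — A and C already connected.
D F (13): add — endpoints in different components.
The 5th edge added is D F.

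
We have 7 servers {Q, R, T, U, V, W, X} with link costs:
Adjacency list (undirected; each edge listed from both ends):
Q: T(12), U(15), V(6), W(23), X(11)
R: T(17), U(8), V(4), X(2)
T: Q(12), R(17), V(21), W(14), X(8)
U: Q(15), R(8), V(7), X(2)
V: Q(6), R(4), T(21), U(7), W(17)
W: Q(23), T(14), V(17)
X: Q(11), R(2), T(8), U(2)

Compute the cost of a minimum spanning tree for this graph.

Kruskal's algorithm — process edges by increasing weight (ties by edge label):
R-X (2): add — endpoints in different components.
U-X (2): add — endpoints in different components.
R-V (4): add — endpoints in different components.
Q-V (6): add — endpoints in different components.
U-V (7): skip — U and V already connected.
R-U (8): skip — R and U already connected.
T-X (8): add — endpoints in different components.
Q-X (11): skip — X and Q already connected.
Q-T (12): skip — Q and T already connected.
T-W (14): add — endpoints in different components.
MST edges: R-X, U-X, R-V, Q-V, T-X, T-W; total weight 2+2+4+6+8+14 = 36.

36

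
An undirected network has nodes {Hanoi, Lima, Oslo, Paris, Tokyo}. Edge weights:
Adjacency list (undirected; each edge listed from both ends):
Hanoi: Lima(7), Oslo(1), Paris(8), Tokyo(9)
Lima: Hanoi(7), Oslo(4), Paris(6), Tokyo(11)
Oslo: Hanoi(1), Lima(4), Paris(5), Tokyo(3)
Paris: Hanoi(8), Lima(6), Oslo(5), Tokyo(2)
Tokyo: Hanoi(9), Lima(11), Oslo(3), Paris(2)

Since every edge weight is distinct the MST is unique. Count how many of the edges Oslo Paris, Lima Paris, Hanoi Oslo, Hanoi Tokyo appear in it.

Kruskal: consider edges lightest-first.
Hanoi Oslo (1): add — endpoints in different components.
Paris Tokyo (2): add — endpoints in different components.
Oslo Tokyo (3): add — endpoints in different components.
Lima Oslo (4): add — endpoints in different components.
MST edge set: {Hanoi Oslo, Paris Tokyo, Oslo Tokyo, Lima Oslo}.
Of the listed edges, {Hanoi Oslo} are in the MST → 1.

1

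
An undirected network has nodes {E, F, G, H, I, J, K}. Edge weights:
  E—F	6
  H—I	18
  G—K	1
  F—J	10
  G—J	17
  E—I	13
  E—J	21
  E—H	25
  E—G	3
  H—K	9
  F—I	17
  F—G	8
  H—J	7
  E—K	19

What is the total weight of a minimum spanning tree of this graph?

39

Kruskal: consider edges lightest-first.
G—K (1): add — endpoints in different components.
E—G (3): add — endpoints in different components.
E—F (6): add — endpoints in different components.
H—J (7): add — endpoints in different components.
F—G (8): skip — F and G already connected.
H—K (9): add — endpoints in different components.
F—J (10): skip — F and J already connected.
E—I (13): add — endpoints in different components.
MST edges: G—K, E—G, E—F, H—J, H—K, E—I; total weight 1+3+6+7+9+13 = 39.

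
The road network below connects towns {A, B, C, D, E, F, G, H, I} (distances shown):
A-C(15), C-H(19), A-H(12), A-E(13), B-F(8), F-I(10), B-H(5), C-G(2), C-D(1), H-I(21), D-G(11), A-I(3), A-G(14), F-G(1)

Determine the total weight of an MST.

Prim, starting at H.
Step 1: frontier [B-H 5, A-H 12, C-H 19, H-I 21] → take B-H (5); add B.
Step 2: frontier [B-F 8, A-H 12, C-H 19, H-I 21] → take B-F (8); add F.
Step 3: frontier [F-G 1, F-I 10, A-H 12, C-H 19, H-I 21] → take F-G (1); add G.
Step 4: frontier [F-I 10, C-G 2, D-G 11, A-G 14, A-H 12, C-H 19, H-I 21] → take C-G (2); add C.
Step 5: frontier [C-D 1, A-C 15, F-I 10, D-G 11, A-G 14, A-H 12, H-I 21] → take C-D (1); add D.
Step 6: frontier [A-C 15, F-I 10, A-G 14, A-H 12, H-I 21] → take F-I (10); add I.
Step 7: frontier [A-C 15, A-G 14, A-H 12, A-I 3] → take A-I (3); add A.
Step 8: frontier [A-E 13] → take A-E (13); add E.
MST edges: B-H, B-F, F-G, C-G, C-D, F-I, A-I, A-E; total weight 5+8+1+2+1+10+3+13 = 43.

43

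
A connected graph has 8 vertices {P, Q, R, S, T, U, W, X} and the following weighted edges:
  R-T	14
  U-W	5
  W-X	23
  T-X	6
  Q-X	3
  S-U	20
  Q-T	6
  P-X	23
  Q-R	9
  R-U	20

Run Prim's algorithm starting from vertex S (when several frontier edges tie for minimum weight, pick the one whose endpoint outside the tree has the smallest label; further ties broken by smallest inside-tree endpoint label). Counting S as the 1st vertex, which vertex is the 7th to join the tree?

Prim, starting at S.
Step 1: cheapest edge leaving the tree is S-U (20); add U.
Step 2: cheapest edge leaving the tree is U-W (5); add W.
Step 3: cheapest edge leaving the tree is R-U (20); add R.
Step 4: cheapest edge leaving the tree is Q-R (9); add Q.
Step 5: cheapest edge leaving the tree is Q-X (3); add X.
Step 6: cheapest edge leaving the tree is Q-T (6); add T.
Step 7: cheapest edge leaving the tree is P-X (23); add P.
Vertex order: S, U, W, R, Q, X, T, P. The 7th vertex is T.

T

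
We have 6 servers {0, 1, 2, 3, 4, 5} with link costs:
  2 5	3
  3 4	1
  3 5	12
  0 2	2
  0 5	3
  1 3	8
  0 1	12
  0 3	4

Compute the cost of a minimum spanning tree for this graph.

Grow the tree from 2 using Prim:
Step 1: cheapest edge leaving the tree is 0 2 (2); add 0.
Step 2: cheapest edge leaving the tree is 0 5 (3); add 5.
Step 3: cheapest edge leaving the tree is 0 3 (4); add 3.
Step 4: cheapest edge leaving the tree is 3 4 (1); add 4.
Step 5: cheapest edge leaving the tree is 1 3 (8); add 1.
MST edges: 0 2, 0 5, 0 3, 3 4, 1 3; total weight 2+3+4+1+8 = 18.

18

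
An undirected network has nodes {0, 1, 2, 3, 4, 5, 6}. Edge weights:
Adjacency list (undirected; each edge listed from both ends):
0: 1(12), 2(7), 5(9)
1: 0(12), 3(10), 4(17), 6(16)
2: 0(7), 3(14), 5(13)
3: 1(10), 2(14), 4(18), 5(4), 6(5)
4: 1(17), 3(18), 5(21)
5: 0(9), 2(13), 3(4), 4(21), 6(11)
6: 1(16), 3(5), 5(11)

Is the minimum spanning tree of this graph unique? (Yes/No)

Kruskal's algorithm — process edges by increasing weight (ties by edge label):
3-5 (4): add. Components now {0} {1} {2} {3,5} {4} {6}
3-6 (5): add. Components now {0} {1} {2} {3,5,6} {4}
0-2 (7): add. Components now {0,2} {1} {3,5,6} {4}
0-5 (9): add. Components now {0,2,3,5,6} {1} {4}
1-3 (10): add. Components now {0,1,2,3,5,6} {4}
5-6 (11): skip — 5 and 6 already connected.
0-1 (12): skip — 0 and 1 already connected.
2-5 (13): skip — 2 and 5 already connected.
2-3 (14): skip — 2 and 3 already connected.
1-6 (16): skip — 1 and 6 already connected.
1-4 (17): add. Components now {0,1,2,3,4,5,6}
Every non-tree edge has weight strictly greater than the heaviest edge on the tree path between its endpoints, so the MST is unique.

Yes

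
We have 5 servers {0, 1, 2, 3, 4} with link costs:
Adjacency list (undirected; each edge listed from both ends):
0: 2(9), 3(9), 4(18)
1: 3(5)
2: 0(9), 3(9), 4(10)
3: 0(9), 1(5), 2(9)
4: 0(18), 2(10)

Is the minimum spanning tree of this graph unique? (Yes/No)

No

Sort edges by weight, then run Kruskal:
1-3 (5): add. Components now {0} {1,3} {2} {4}
0-2 (9): add. Components now {0,2} {1,3} {4}
0-3 (9): add. Components now {0,1,2,3} {4}
2-3 (9): skip — 2 and 3 already connected.
2-4 (10): add. Components now {0,1,2,3,4}
Non-tree edge 2-3 has weight 9, equal to the heaviest edge on its tree cycle — swapping gives another MST of the same weight. Not unique.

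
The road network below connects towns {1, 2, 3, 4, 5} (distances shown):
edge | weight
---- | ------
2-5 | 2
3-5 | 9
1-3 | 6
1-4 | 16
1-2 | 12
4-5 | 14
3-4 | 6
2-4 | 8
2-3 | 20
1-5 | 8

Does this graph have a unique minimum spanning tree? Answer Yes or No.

No

Kruskal: consider edges lightest-first.
2-5 (2): add. Components now {1} {2,5} {3} {4}
1-3 (6): add. Components now {1,3} {2,5} {4}
3-4 (6): add. Components now {1,3,4} {2,5}
1-5 (8): add. Components now {1,2,3,4,5}
Non-tree edge 2-4 has weight 8, equal to the heaviest edge on its tree cycle — swapping gives another MST of the same weight. Not unique.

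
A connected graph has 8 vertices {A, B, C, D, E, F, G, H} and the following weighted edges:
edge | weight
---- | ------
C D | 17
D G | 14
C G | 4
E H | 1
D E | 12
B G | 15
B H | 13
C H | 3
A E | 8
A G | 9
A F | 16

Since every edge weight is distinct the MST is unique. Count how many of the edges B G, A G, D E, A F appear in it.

Sort edges by weight, then run Kruskal:
E H (1): add — endpoints in different components.
C H (3): add — endpoints in different components.
C G (4): add — endpoints in different components.
A E (8): add — endpoints in different components.
A G (9): skip — A and G already connected.
D E (12): add — endpoints in different components.
B H (13): add — endpoints in different components.
D G (14): skip — D and G already connected.
B G (15): skip — B and G already connected.
A F (16): add — endpoints in different components.
MST edge set: {E H, C H, C G, A E, D E, B H, A F}.
Of the listed edges, {D E, A F} are in the MST → 2.

2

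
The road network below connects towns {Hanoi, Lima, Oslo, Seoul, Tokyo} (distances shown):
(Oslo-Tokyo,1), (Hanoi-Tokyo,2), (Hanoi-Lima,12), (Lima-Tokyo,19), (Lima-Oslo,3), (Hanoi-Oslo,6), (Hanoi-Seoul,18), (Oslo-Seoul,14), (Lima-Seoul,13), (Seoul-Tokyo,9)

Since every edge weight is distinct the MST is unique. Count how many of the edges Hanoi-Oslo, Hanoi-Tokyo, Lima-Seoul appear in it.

1

Sort edges by weight, then run Kruskal:
Oslo-Tokyo (1): add — endpoints in different components.
Hanoi-Tokyo (2): add — endpoints in different components.
Lima-Oslo (3): add — endpoints in different components.
Hanoi-Oslo (6): skip — Hanoi and Oslo already connected.
Seoul-Tokyo (9): add — endpoints in different components.
MST edge set: {Oslo-Tokyo, Hanoi-Tokyo, Lima-Oslo, Seoul-Tokyo}.
Of the listed edges, {Hanoi-Tokyo} are in the MST → 1.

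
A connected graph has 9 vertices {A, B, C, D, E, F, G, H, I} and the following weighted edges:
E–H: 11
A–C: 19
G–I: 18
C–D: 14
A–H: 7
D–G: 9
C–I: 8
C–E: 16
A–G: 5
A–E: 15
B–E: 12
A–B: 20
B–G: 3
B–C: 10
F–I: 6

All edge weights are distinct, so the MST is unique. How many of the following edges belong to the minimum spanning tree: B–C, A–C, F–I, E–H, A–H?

Sort edges by weight, then run Kruskal:
B–G (3): add — endpoints in different components.
A–G (5): add — endpoints in different components.
F–I (6): add — endpoints in different components.
A–H (7): add — endpoints in different components.
C–I (8): add — endpoints in different components.
D–G (9): add — endpoints in different components.
B–C (10): add — endpoints in different components.
E–H (11): add — endpoints in different components.
MST edge set: {B–G, A–G, F–I, A–H, C–I, D–G, B–C, E–H}.
Of the listed edges, {B–C, F–I, E–H, A–H} are in the MST → 4.

4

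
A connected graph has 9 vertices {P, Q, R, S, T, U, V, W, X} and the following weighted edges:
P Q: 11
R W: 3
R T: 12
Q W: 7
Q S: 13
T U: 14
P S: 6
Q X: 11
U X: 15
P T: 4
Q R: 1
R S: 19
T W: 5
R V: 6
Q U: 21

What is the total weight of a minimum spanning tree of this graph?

50

Sort edges by weight, then run Kruskal:
Q R (1): add — endpoints in different components.
R W (3): add — endpoints in different components.
P T (4): add — endpoints in different components.
T W (5): add — endpoints in different components.
P S (6): add — endpoints in different components.
R V (6): add — endpoints in different components.
Q W (7): skip — Q and W already connected.
P Q (11): skip — Q and P already connected.
Q X (11): add — endpoints in different components.
R T (12): skip — R and T already connected.
Q S (13): skip — Q and S already connected.
T U (14): add — endpoints in different components.
MST edges: Q R, R W, P T, T W, P S, R V, Q X, T U; total weight 1+3+4+5+6+6+11+14 = 50.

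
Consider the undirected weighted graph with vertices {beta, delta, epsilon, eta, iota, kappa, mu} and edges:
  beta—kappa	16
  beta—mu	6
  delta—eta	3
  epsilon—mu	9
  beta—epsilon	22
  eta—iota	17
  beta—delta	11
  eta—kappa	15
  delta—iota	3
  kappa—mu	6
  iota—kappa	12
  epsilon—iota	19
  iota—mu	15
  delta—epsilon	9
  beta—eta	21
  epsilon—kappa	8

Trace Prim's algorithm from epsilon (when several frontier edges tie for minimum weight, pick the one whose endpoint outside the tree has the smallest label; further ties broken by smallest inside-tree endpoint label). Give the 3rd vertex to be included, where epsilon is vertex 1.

Prim's algorithm from epsilon:
Step 1: cheapest edge leaving the tree is epsilon—kappa (8); add kappa.
Step 2: cheapest edge leaving the tree is kappa—mu (6); add mu.
Step 3: cheapest edge leaving the tree is beta—mu (6); add beta.
Step 4: cheapest edge leaving the tree is delta—epsilon (9); add delta.
Step 5: cheapest edge leaving the tree is delta—eta (3); add eta.
Step 6: cheapest edge leaving the tree is delta—iota (3); add iota.
Vertex order: epsilon, kappa, mu, beta, delta, eta, iota. The 3rd vertex is mu.

mu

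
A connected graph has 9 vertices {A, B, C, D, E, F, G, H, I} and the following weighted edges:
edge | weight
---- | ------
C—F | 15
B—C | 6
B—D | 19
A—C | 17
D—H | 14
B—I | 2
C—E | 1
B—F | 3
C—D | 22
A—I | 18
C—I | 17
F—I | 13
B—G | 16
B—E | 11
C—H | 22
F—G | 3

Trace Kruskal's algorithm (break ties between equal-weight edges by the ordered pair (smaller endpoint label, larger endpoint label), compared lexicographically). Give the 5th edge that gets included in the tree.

B-C

Kruskal: consider edges lightest-first.
C—E (1): add — endpoints in different components.
B—I (2): add — endpoints in different components.
B—F (3): add — endpoints in different components.
F—G (3): add — endpoints in different components.
B—C (6): add — endpoints in different components.
B—E (11): skip — B and E already connected.
F—I (13): skip — F and I already connected.
D—H (14): add — endpoints in different components.
C—F (15): skip — C and F already connected.
B—G (16): skip — B and G already connected.
A—C (17): add — endpoints in different components.
C—I (17): skip — C and I already connected.
A—I (18): skip — A and I already connected.
B—D (19): add — endpoints in different components.
The 5th edge added is B—C.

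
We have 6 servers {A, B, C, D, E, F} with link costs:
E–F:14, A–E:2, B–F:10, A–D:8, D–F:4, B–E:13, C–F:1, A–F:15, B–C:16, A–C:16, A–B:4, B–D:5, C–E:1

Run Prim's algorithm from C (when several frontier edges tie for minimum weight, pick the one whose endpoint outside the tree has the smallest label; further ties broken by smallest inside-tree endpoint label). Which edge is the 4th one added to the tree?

Prim, starting at C.
Step 1: frontier [C–E 1, C–F 1, A–C 16, B–C 16] → take C–E (1); add E.
Step 2: frontier [C–F 1, A–C 16, B–C 16, A–E 2, B–E 13, E–F 14] → take C–F (1); add F.
Step 3: frontier [A–C 16, B–C 16, A–E 2, B–E 13, D–F 4, B–F 10, A–F 15] → take A–E (2); add A.
Step 4: frontier [A–B 4, A–D 8, B–C 16, B–E 13, D–F 4, B–F 10] → take A–B (4); add B.
Step 5: frontier [A–D 8, B–D 5, D–F 4] → take D–F (4); add D.
The 4th edge added is A–B.

A-B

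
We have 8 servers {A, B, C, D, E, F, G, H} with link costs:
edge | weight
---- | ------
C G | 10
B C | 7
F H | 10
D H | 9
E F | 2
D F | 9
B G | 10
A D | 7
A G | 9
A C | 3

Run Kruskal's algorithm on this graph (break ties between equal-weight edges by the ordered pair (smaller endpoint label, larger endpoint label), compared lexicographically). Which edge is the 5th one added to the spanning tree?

Sort edges by weight, then run Kruskal:
E F (2): add — endpoints in different components.
A C (3): add — endpoints in different components.
A D (7): add — endpoints in different components.
B C (7): add — endpoints in different components.
A G (9): add — endpoints in different components.
D F (9): add — endpoints in different components.
D H (9): add — endpoints in different components.
The 5th edge added is A G.

A-G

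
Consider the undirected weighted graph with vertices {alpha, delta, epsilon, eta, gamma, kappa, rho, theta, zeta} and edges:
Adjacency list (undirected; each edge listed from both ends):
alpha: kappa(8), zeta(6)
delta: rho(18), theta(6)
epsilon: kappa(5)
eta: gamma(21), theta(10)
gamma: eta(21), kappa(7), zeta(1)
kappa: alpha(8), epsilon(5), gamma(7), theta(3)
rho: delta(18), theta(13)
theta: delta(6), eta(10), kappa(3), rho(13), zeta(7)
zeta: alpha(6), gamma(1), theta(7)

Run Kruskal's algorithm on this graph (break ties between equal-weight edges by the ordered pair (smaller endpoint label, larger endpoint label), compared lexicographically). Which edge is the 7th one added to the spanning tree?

Sort edges by weight, then run Kruskal:
gamma–zeta (1): add — endpoints in different components.
kappa–theta (3): add — endpoints in different components.
epsilon–kappa (5): add — endpoints in different components.
alpha–zeta (6): add — endpoints in different components.
delta–theta (6): add — endpoints in different components.
gamma–kappa (7): add — endpoints in different components.
theta–zeta (7): skip — zeta and theta already connected.
alpha–kappa (8): skip — alpha and kappa already connected.
eta–theta (10): add — endpoints in different components.
rho–theta (13): add — endpoints in different components.
The 7th edge added is eta–theta.

eta-theta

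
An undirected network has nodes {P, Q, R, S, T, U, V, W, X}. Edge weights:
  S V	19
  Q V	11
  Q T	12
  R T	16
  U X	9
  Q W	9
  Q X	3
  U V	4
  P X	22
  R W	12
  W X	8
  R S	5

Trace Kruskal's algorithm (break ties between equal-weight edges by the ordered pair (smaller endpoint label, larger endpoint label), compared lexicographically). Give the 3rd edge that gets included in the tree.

R-S

Sort edges by weight, then run Kruskal:
Q X (3): add — endpoints in different components.
U V (4): add — endpoints in different components.
R S (5): add — endpoints in different components.
W X (8): add — endpoints in different components.
Q W (9): skip — W and Q already connected.
U X (9): add — endpoints in different components.
Q V (11): skip — Q and V already connected.
Q T (12): add — endpoints in different components.
R W (12): add — endpoints in different components.
R T (16): skip — R and T already connected.
S V (19): skip — S and V already connected.
P X (22): add — endpoints in different components.
The 3rd edge added is R S.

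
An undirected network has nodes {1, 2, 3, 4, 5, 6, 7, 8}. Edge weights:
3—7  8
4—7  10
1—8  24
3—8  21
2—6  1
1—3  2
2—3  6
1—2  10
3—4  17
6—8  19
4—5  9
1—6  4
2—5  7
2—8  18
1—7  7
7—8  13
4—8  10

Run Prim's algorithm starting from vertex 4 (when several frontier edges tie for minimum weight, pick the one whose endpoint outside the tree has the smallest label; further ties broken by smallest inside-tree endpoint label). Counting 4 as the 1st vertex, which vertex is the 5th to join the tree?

Grow the tree from 4 using Prim:
Step 1: cheapest edge leaving the tree is 4—5 (9); add 5.
Step 2: cheapest edge leaving the tree is 2—5 (7); add 2.
Step 3: cheapest edge leaving the tree is 2—6 (1); add 6.
Step 4: cheapest edge leaving the tree is 1—6 (4); add 1.
Step 5: cheapest edge leaving the tree is 1—3 (2); add 3.
Step 6: cheapest edge leaving the tree is 1—7 (7); add 7.
Step 7: cheapest edge leaving the tree is 4—8 (10); add 8.
Vertex order: 4, 5, 2, 6, 1, 3, 7, 8. The 5th vertex is 1.

1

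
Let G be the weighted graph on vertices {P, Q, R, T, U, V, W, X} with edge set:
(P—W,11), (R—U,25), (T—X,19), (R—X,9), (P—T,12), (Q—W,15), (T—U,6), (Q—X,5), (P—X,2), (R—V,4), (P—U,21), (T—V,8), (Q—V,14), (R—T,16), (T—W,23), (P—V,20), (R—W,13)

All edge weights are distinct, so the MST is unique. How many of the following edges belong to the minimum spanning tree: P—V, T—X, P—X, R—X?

2

Kruskal: consider edges lightest-first.
P—X (2): add — endpoints in different components.
R—V (4): add — endpoints in different components.
Q—X (5): add — endpoints in different components.
T—U (6): add — endpoints in different components.
T—V (8): add — endpoints in different components.
R—X (9): add — endpoints in different components.
P—W (11): add — endpoints in different components.
MST edge set: {P—X, R—V, Q—X, T—U, T—V, R—X, P—W}.
Of the listed edges, {P—X, R—X} are in the MST → 2.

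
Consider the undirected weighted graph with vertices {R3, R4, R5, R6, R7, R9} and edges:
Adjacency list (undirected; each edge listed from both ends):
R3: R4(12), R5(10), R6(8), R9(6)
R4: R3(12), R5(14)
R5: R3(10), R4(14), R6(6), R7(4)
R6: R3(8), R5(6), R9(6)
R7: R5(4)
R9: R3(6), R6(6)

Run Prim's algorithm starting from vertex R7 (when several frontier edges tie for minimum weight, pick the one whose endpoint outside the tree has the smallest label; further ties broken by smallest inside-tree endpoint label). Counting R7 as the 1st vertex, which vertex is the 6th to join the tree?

R4

Grow the tree from R7 using Prim:
Step 1: frontier [R5—R7 4] → take R5—R7 (4); add R5.
Step 2: frontier [R5—R6 6, R3—R5 10, R4—R5 14] → take R5—R6 (6); add R6.
Step 3: frontier [R3—R5 10, R4—R5 14, R6—R9 6, R3—R6 8] → take R6—R9 (6); add R9.
Step 4: frontier [R3—R5 10, R4—R5 14, R3—R6 8, R3—R9 6] → take R3—R9 (6); add R3.
Step 5: frontier [R3—R4 12, R4—R5 14] → take R3—R4 (12); add R4.
Vertex order: R7, R5, R6, R9, R3, R4. The 6th vertex is R4.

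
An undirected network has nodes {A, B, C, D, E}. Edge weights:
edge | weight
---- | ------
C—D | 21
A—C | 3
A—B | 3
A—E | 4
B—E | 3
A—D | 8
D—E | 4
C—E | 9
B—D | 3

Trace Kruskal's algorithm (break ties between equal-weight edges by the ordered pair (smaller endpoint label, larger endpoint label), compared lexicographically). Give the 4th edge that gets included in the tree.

Kruskal: consider edges lightest-first.
A—B (3): add. Components now {A,B} {C} {D} {E}
A—C (3): add. Components now {A,B,C} {D} {E}
B—D (3): add. Components now {A,B,C,D} {E}
B—E (3): add. Components now {A,B,C,D,E}
The 4th edge added is B—E.

B-E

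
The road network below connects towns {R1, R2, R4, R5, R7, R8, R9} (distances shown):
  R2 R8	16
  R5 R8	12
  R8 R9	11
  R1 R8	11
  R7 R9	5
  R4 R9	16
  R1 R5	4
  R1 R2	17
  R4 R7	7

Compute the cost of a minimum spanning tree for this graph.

Kruskal's algorithm — process edges by increasing weight (ties by edge label):
R1 R5 (4): add — endpoints in different components.
R7 R9 (5): add — endpoints in different components.
R4 R7 (7): add — endpoints in different components.
R1 R8 (11): add — endpoints in different components.
R8 R9 (11): add — endpoints in different components.
R5 R8 (12): skip — R5 and R8 already connected.
R2 R8 (16): add — endpoints in different components.
MST edges: R1 R5, R7 R9, R4 R7, R1 R8, R8 R9, R2 R8; total weight 4+5+7+11+11+16 = 54.

54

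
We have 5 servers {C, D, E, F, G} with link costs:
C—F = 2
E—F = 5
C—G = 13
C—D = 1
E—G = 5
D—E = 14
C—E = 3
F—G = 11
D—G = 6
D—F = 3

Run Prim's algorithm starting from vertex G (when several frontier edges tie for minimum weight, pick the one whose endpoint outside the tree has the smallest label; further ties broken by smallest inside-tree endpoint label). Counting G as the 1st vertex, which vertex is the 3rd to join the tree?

Prim's algorithm from G:
Step 1: cheapest edge leaving the tree is E—G (5); add E.
Step 2: cheapest edge leaving the tree is C—E (3); add C.
Step 3: cheapest edge leaving the tree is C—D (1); add D.
Step 4: cheapest edge leaving the tree is C—F (2); add F.
Vertex order: G, E, C, D, F. The 3rd vertex is C.

C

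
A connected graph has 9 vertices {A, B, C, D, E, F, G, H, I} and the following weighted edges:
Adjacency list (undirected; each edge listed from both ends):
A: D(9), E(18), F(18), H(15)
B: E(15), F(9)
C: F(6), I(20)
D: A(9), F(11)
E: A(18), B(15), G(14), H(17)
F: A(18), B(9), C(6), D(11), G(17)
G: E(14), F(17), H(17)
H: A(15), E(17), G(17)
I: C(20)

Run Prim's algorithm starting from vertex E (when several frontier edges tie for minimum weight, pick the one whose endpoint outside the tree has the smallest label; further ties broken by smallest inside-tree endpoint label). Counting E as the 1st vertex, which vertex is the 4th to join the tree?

Grow the tree from E using Prim:
Step 1: cheapest edge leaving the tree is E-G (14); add G.
Step 2: cheapest edge leaving the tree is B-E (15); add B.
Step 3: cheapest edge leaving the tree is B-F (9); add F.
Step 4: cheapest edge leaving the tree is C-F (6); add C.
Step 5: cheapest edge leaving the tree is D-F (11); add D.
Step 6: cheapest edge leaving the tree is A-D (9); add A.
Step 7: cheapest edge leaving the tree is A-H (15); add H.
Step 8: cheapest edge leaving the tree is C-I (20); add I.
Vertex order: E, G, B, F, C, D, A, H, I. The 4th vertex is F.

F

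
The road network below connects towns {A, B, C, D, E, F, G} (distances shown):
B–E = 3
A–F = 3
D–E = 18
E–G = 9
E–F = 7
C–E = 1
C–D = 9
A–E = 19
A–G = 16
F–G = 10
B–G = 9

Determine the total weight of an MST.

32

Kruskal: consider edges lightest-first.
C–E (1): add. Components now {A} {B} {C,E} {D} {F} {G}
A–F (3): add. Components now {A,F} {B} {C,E} {D} {G}
B–E (3): add. Components now {A,F} {B,C,E} {D} {G}
E–F (7): add. Components now {A,B,C,E,F} {D} {G}
B–G (9): add. Components now {A,B,C,E,F,G} {D}
C–D (9): add. Components now {A,B,C,D,E,F,G}
MST edges: C–E, A–F, B–E, E–F, B–G, C–D; total weight 1+3+3+7+9+9 = 32.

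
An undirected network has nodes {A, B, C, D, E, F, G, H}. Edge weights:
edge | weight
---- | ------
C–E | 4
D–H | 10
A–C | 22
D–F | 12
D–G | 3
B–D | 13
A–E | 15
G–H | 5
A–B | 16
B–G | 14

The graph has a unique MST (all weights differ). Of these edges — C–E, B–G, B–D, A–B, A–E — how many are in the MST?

4

Sort edges by weight, then run Kruskal:
D–G (3): add — endpoints in different components.
C–E (4): add — endpoints in different components.
G–H (5): add — endpoints in different components.
D–H (10): skip — D and H already connected.
D–F (12): add — endpoints in different components.
B–D (13): add — endpoints in different components.
B–G (14): skip — B and G already connected.
A–E (15): add — endpoints in different components.
A–B (16): add — endpoints in different components.
MST edge set: {D–G, C–E, G–H, D–F, B–D, A–E, A–B}.
Of the listed edges, {C–E, B–D, A–B, A–E} are in the MST → 4.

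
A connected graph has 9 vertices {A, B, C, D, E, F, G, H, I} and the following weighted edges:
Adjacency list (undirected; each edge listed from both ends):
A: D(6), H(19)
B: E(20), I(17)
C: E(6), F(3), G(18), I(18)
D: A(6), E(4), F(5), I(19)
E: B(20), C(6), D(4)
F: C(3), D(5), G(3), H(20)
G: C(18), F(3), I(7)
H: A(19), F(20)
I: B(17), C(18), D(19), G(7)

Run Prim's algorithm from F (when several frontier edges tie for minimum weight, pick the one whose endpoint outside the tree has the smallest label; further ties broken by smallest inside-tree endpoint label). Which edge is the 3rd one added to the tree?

Grow the tree from F using Prim:
Step 1: cheapest edge leaving the tree is C-F (3); add C.
Step 2: cheapest edge leaving the tree is F-G (3); add G.
Step 3: cheapest edge leaving the tree is D-F (5); add D.
Step 4: cheapest edge leaving the tree is D-E (4); add E.
Step 5: cheapest edge leaving the tree is A-D (6); add A.
Step 6: cheapest edge leaving the tree is G-I (7); add I.
Step 7: cheapest edge leaving the tree is B-I (17); add B.
Step 8: cheapest edge leaving the tree is A-H (19); add H.
The 3rd edge added is D-F.

D-F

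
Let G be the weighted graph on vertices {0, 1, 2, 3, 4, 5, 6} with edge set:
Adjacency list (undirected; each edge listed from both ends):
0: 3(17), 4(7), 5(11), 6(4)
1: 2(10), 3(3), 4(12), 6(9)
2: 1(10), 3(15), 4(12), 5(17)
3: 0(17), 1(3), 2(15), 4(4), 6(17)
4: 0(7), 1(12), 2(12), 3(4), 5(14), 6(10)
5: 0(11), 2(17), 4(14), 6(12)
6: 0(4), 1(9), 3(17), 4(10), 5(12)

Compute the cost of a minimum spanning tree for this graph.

39

Sort edges by weight, then run Kruskal:
1-3 (3): add — endpoints in different components.
0-6 (4): add — endpoints in different components.
3-4 (4): add — endpoints in different components.
0-4 (7): add — endpoints in different components.
1-6 (9): skip — 1 and 6 already connected.
1-2 (10): add — endpoints in different components.
4-6 (10): skip — 4 and 6 already connected.
0-5 (11): add — endpoints in different components.
MST edges: 1-3, 0-6, 3-4, 0-4, 1-2, 0-5; total weight 3+4+4+7+10+11 = 39.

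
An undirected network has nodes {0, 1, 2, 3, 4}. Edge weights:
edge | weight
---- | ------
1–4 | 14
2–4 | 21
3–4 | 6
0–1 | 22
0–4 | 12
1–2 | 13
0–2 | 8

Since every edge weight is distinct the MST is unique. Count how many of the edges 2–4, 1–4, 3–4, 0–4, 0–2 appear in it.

3

Sort edges by weight, then run Kruskal:
3–4 (6): add — endpoints in different components.
0–2 (8): add — endpoints in different components.
0–4 (12): add — endpoints in different components.
1–2 (13): add — endpoints in different components.
MST edge set: {3–4, 0–2, 0–4, 1–2}.
Of the listed edges, {3–4, 0–4, 0–2} are in the MST → 3.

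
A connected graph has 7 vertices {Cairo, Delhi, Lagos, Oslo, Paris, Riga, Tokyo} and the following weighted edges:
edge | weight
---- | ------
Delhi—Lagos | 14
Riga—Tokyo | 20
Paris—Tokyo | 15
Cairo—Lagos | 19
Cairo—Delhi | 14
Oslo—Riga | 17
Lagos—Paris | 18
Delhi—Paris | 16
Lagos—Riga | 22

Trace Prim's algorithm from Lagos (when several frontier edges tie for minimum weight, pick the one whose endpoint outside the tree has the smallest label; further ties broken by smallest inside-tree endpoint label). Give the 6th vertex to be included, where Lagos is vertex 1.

Prim, starting at Lagos.
Step 1: cheapest edge leaving the tree is Delhi—Lagos (14); add Delhi.
Step 2: cheapest edge leaving the tree is Cairo—Delhi (14); add Cairo.
Step 3: cheapest edge leaving the tree is Delhi—Paris (16); add Paris.
Step 4: cheapest edge leaving the tree is Paris—Tokyo (15); add Tokyo.
Step 5: cheapest edge leaving the tree is Riga—Tokyo (20); add Riga.
Step 6: cheapest edge leaving the tree is Oslo—Riga (17); add Oslo.
Vertex order: Lagos, Delhi, Cairo, Paris, Tokyo, Riga, Oslo. The 6th vertex is Riga.

Riga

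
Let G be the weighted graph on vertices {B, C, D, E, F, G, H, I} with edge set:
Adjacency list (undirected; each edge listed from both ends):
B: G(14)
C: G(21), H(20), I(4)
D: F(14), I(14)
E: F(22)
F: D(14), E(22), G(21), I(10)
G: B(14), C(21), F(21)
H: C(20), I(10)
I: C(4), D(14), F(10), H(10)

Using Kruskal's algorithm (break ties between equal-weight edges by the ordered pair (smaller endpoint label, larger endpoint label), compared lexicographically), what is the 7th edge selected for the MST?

E-F

Kruskal's algorithm — process edges by increasing weight (ties by edge label):
C—I (4): add — endpoints in different components.
F—I (10): add — endpoints in different components.
H—I (10): add — endpoints in different components.
B—G (14): add — endpoints in different components.
D—F (14): add — endpoints in different components.
D—I (14): skip — D and I already connected.
C—H (20): skip — C and H already connected.
C—G (21): add — endpoints in different components.
F—G (21): skip — F and G already connected.
E—F (22): add — endpoints in different components.
The 7th edge added is E—F.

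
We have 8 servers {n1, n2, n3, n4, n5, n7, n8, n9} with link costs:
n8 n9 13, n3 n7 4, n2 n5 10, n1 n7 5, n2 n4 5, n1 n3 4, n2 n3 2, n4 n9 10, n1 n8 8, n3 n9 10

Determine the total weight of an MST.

43

Sort edges by weight, then run Kruskal:
n2 n3 (2): add — endpoints in different components.
n1 n3 (4): add — endpoints in different components.
n3 n7 (4): add — endpoints in different components.
n1 n7 (5): skip — n1 and n7 already connected.
n2 n4 (5): add — endpoints in different components.
n1 n8 (8): add — endpoints in different components.
n2 n5 (10): add — endpoints in different components.
n3 n9 (10): add — endpoints in different components.
MST edges: n2 n3, n1 n3, n3 n7, n2 n4, n1 n8, n2 n5, n3 n9; total weight 2+4+4+5+8+10+10 = 43.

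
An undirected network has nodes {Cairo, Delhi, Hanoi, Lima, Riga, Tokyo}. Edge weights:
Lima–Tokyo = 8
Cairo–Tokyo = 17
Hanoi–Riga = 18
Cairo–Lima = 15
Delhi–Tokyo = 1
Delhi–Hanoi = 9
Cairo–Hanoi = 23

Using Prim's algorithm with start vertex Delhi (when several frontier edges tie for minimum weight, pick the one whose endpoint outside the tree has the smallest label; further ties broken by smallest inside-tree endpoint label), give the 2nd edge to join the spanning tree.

Lima-Tokyo

Prim's algorithm from Delhi:
Step 1: frontier [Delhi–Tokyo 1, Delhi–Hanoi 9] → take Delhi–Tokyo (1); add Tokyo.
Step 2: frontier [Delhi–Hanoi 9, Lima–Tokyo 8, Cairo–Tokyo 17] → take Lima–Tokyo (8); add Lima.
Step 3: frontier [Delhi–Hanoi 9, Cairo–Lima 15, Cairo–Tokyo 17] → take Delhi–Hanoi (9); add Hanoi.
Step 4: frontier [Hanoi–Riga 18, Cairo–Hanoi 23, Cairo–Lima 15, Cairo–Tokyo 17] → take Cairo–Lima (15); add Cairo.
Step 5: frontier [Hanoi–Riga 18] → take Hanoi–Riga (18); add Riga.
The 2nd edge added is Lima–Tokyo.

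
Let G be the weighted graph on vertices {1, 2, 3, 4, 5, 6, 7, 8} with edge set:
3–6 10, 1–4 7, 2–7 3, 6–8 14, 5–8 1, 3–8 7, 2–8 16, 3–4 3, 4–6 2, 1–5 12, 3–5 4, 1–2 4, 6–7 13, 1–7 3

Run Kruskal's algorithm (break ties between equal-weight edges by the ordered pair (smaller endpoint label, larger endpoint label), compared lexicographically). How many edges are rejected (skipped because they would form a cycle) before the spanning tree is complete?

1

Kruskal: consider edges lightest-first.
5–8 (1): add — endpoints in different components.
4–6 (2): add — endpoints in different components.
1–7 (3): add — endpoints in different components.
2–7 (3): add — endpoints in different components.
3–4 (3): add — endpoints in different components.
1–2 (4): skip — 1 and 2 already connected.
3–5 (4): add — endpoints in different components.
1–4 (7): add — endpoints in different components.
Edges rejected before the tree was complete: 1.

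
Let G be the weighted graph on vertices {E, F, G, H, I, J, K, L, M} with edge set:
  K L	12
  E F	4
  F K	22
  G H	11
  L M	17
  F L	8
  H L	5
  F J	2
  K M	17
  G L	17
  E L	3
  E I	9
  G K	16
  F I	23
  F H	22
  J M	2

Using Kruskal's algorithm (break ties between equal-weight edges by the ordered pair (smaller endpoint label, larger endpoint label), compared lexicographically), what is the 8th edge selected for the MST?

K-L

Sort edges by weight, then run Kruskal:
F J (2): add — endpoints in different components.
J M (2): add — endpoints in different components.
E L (3): add — endpoints in different components.
E F (4): add — endpoints in different components.
H L (5): add — endpoints in different components.
F L (8): skip — F and L already connected.
E I (9): add — endpoints in different components.
G H (11): add — endpoints in different components.
K L (12): add — endpoints in different components.
The 8th edge added is K L.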